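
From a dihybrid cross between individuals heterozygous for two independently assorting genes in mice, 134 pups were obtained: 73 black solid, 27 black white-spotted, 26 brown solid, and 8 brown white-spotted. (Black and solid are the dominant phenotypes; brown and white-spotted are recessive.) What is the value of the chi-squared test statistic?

A dihybrid F₂ with independent assortment and complete dominance at both loci gives a 9:3:3:1 phenotypic ratio.
Under the 9:3:3:1 hypothesis (Σ ratio = 16, N = 134):
  black solid: 134 × 9/16 = 75.375
  black white-spotted: 134 × 3/16 = 25.125
  brown solid: 134 × 3/16 = 25.125
  brown white-spotted: 134 × 1/16 = 8.375
χ² = Σ (O − E)² / E
  black solid: (73 − 75.375)² / 75.375 = 0.0748
  black white-spotted: (27 − 25.125)² / 25.125 = 0.1399
  brown solid: (26 − 25.125)² / 25.125 = 0.0305
  brown white-spotted: (8 − 8.375)² / 8.375 = 0.0168
χ² = 0.0748 + 0.1399 + 0.0305 + 0.0168 = 0.262

0.262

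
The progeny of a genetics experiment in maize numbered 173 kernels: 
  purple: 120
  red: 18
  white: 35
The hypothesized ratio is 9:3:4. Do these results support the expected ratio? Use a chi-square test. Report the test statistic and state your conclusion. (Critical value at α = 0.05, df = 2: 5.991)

13.289; not consistent

The 9:3:4 ratio has 16 parts, so with N = 173 the expected counts are:
  purple: 173 × 9/16 = 97.3125
  red: 173 × 3/16 = 32.4375
  white: 173 × 4/16 = 43.25
χ² = Σ (O − E)² / E
  purple: (120 − 97.3125)² / 97.3125 = 5.2894
  red: (18 − 32.4375)² / 32.4375 = 6.4259
  white: (35 − 43.25)² / 43.25 = 1.5737
χ² = 5.2894 + 6.4259 + 1.5737 = 13.289
Degrees of freedom = 3 − 1 = 2; critical value at α = 0.05 is 5.991.
Since 13.289 > 5.991, we reject the null hypothesis — the data do not fit the 9:3:4 ratio.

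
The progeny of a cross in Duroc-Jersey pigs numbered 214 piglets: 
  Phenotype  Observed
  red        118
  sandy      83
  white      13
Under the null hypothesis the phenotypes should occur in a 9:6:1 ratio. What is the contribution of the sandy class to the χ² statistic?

Expected counts for N = 214 under a 9:6:1 ratio (total parts = 16):
  red: 214 × 9/16 = 120.375
  sandy: 214 × 6/16 = 80.25
  white: 214 × 1/16 = 13.375
Contribution of sandy: (83 − 80.25)² / 80.25 = 0.0942

0.094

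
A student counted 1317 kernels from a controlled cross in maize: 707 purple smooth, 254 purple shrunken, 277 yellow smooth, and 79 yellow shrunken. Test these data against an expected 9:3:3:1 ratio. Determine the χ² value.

Total ratio parts = 16. Expected numbers out of 1317:
  purple smooth: 1317 × 9/16 = 740.8125
  purple shrunken: 1317 × 3/16 = 246.9375
  yellow smooth: 1317 × 3/16 = 246.9375
  yellow shrunken: 1317 × 1/16 = 82.3125
χ² = Σ (O − E)² / E
  purple smooth: (707 − 740.8125)² / 740.8125 = 1.5433
  purple shrunken: (254 − 246.9375)² / 246.9375 = 0.2020
  yellow smooth: (277 − 246.9375)² / 246.9375 = 3.6598
  yellow shrunken: (79 − 82.3125)² / 82.3125 = 0.1333
χ² = 1.5433 + 0.2020 + 3.6598 + 0.1333 = 5.5384 ≈ 5.538

5.538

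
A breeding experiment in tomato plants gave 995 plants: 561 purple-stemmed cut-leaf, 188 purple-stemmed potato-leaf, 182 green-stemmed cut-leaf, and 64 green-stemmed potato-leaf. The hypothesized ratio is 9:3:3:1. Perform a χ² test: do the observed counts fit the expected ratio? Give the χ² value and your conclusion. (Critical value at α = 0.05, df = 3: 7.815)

0.179; consistent

Under the 9:3:3:1 hypothesis (Σ ratio = 16, N = 995):
  purple-stemmed cut-leaf: 995 × 9/16 = 559.6875
  purple-stemmed potato-leaf: 995 × 3/16 = 186.5625
  green-stemmed cut-leaf: 995 × 3/16 = 186.5625
  green-stemmed potato-leaf: 995 × 1/16 = 62.1875
χ² = Σ (O − E)² / E
  purple-stemmed cut-leaf: (561 − 559.6875)² / 559.6875 = 0.0031
  purple-stemmed potato-leaf: (188 − 186.5625)² / 186.5625 = 0.0111
  green-stemmed cut-leaf: (182 − 186.5625)² / 186.5625 = 0.1116
  green-stemmed potato-leaf: (64 − 62.1875)² / 62.1875 = 0.0528
χ² = 0.0031 + 0.0111 + 0.1116 + 0.0528 = 0.1786 ≈ 0.179
Degrees of freedom = 4 − 1 = 3; critical value at α = 0.05 is 7.815.
Since 0.179 < 7.815, we fail to reject the null hypothesis — the data are consistent with the 9:3:3:1 ratio.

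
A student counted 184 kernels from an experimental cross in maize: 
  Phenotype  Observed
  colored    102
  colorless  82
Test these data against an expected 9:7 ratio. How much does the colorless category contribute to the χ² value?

Under the 9:7 hypothesis (Σ ratio = 16, N = 184):
  colored: 184 × 9/16 = 103.5
  colorless: 184 × 7/16 = 80.5
Contribution of colorless: (82 − 80.5)² / 80.5 = 0.0280

0.028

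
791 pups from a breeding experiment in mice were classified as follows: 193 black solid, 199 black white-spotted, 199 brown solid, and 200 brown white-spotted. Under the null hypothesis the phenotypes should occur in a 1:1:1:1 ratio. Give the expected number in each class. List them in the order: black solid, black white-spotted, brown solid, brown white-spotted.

The 1:1:1:1 ratio has 4 parts, so with N = 791 the expected counts are:
  black solid: 791 × 1/4 = 197.75
  black white-spotted: 791 × 1/4 = 197.75
  brown solid: 791 × 1/4 = 197.75
  brown white-spotted: 791 × 1/4 = 197.75

197.75, 197.75, 197.75, 197.75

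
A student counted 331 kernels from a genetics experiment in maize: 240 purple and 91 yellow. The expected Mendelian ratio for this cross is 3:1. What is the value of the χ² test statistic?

Total ratio parts = 4. Expected numbers out of 331:
  purple: 331 × 3/4 = 248.25
  yellow: 331 × 1/4 = 82.75
χ² = Σ (O − E)² / E
  purple: (240 − 248.25)² / 248.25 = 0.2742
  yellow: (91 − 82.75)² / 82.75 = 0.8225
χ² = 0.2742 + 0.8225 = 1.0967 ≈ 1.097

1.097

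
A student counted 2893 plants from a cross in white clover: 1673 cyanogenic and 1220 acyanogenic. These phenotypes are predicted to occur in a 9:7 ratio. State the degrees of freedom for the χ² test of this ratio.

A goodness-of-fit test with 2 phenotype classes has df = 2 − 1 = 1.

1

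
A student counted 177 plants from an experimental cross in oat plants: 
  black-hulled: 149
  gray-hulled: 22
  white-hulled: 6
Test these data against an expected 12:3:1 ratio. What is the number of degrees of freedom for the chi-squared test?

A goodness-of-fit test with 3 phenotype classes has df = 3 − 1 = 2.

2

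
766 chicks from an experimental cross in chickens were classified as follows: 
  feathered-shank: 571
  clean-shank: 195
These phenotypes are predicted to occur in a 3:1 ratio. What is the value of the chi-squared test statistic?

Under the 3:1 hypothesis (Σ ratio = 4, N = 766):
  feathered-shank: 766 × 3/4 = 574.5
  clean-shank: 766 × 1/4 = 191.5
χ² = Σ (O − E)² / E
  feathered-shank: (571 − 574.5)² / 574.5 = 0.0213
  clean-shank: (195 − 191.5)² / 191.5 = 0.0640
χ² = 0.0213 + 0.0640 = 0.0853 ≈ 0.085

0.085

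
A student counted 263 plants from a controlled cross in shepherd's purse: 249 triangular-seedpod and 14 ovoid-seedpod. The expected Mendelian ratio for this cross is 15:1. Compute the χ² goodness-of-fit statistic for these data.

0.386

Expected counts for N = 263 under a 15:1 ratio (total parts = 16):
  triangular-seedpod: 263 × 15/16 = 246.5625
  ovoid-seedpod: 263 × 1/16 = 16.4375
χ² = Σ (O − E)² / E
  triangular-seedpod: (249 − 246.5625)² / 246.5625 = 0.0241
  ovoid-seedpod: (14 − 16.4375)² / 16.4375 = 0.3615
χ² = 0.0241 + 0.3615 = 0.3856 ≈ 0.386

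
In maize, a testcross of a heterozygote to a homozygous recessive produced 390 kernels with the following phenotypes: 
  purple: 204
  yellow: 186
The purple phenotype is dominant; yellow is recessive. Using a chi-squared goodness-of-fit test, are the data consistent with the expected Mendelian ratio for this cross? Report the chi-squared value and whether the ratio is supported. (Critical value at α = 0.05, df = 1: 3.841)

0.831; consistent

A testcross of a heterozygote (Aa × aa) gives a 1:1 phenotypic ratio.
Total ratio parts = 2. Expected numbers out of 390:
  purple: 390 × 1/2 = 195
  yellow: 390 × 1/2 = 195
χ² = Σ (O − E)² / E
  purple: (204 − 195)² / 195 = 0.4154
  yellow: (186 − 195)² / 195 = 0.4154
χ² = 0.4154 + 0.4154 = 0.8308 ≈ 0.831
Degrees of freedom = 2 − 1 = 1; critical value at α = 0.05 is 3.841.
Since 0.831 < 3.841, we fail to reject the null hypothesis — the data are consistent with the 1:1 ratio.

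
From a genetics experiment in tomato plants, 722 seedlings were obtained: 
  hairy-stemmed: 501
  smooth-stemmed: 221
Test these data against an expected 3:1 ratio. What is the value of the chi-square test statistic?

12.116

Total ratio parts = 4. Expected numbers out of 722:
  hairy-stemmed: 722 × 3/4 = 541.5
  smooth-stemmed: 722 × 1/4 = 180.5
χ² = Σ (O − E)² / E
  hairy-stemmed: (501 − 541.5)² / 541.5 = 3.0291
  smooth-stemmed: (221 − 180.5)² / 180.5 = 9.0873
χ² = 3.0291 + 9.0873 = 12.1164 ≈ 12.116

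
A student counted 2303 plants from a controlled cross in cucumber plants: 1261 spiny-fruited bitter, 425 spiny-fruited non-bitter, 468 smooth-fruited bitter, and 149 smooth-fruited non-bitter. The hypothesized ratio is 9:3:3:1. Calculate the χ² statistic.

4.234

Under the 9:3:3:1 hypothesis (Σ ratio = 16, N = 2303):
  spiny-fruited bitter: 2303 × 9/16 = 1295.4375
  spiny-fruited non-bitter: 2303 × 3/16 = 431.8125
  smooth-fruited bitter: 2303 × 3/16 = 431.8125
  smooth-fruited non-bitter: 2303 × 1/16 = 143.9375
χ² = Σ (O − E)² / E
  spiny-fruited bitter: (1261 − 1295.4375)² / 1295.4375 = 0.9155
  spiny-fruited non-bitter: (425 − 431.8125)² / 431.8125 = 0.1075
  smooth-fruited bitter: (468 − 431.8125)² / 431.8125 = 3.0326
  smooth-fruited non-bitter: (149 − 143.9375)² / 143.9375 = 0.1781
χ² = 0.9155 + 0.1075 + 3.0326 + 0.1781 = 4.2337 ≈ 4.234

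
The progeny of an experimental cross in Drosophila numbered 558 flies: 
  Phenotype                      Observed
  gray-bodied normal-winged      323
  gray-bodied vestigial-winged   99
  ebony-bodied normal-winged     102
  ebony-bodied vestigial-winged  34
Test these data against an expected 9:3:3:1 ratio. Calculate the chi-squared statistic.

0.656

The 9:3:3:1 ratio has 16 parts, so with N = 558 the expected counts are:
  gray-bodied normal-winged: 558 × 9/16 = 313.875
  gray-bodied vestigial-winged: 558 × 3/16 = 104.625
  ebony-bodied normal-winged: 558 × 3/16 = 104.625
  ebony-bodied vestigial-winged: 558 × 1/16 = 34.875
χ² = Σ (O − E)² / E
  gray-bodied normal-winged: (323 − 313.875)² / 313.875 = 0.2653
  gray-bodied vestigial-winged: (99 − 104.625)² / 104.625 = 0.3024
  ebony-bodied normal-winged: (102 − 104.625)² / 104.625 = 0.0659
  ebony-bodied vestigial-winged: (34 − 34.875)² / 34.875 = 0.0220
χ² = 0.2653 + 0.3024 + 0.0659 + 0.0220 = 0.6556 ≈ 0.656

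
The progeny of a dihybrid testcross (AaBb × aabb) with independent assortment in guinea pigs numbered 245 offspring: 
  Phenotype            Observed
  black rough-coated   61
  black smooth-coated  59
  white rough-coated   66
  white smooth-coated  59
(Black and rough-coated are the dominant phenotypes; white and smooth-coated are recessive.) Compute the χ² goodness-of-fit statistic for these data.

0.535

A dihybrid testcross with independent assortment gives a 1:1:1:1 ratio.
The 1:1:1:1 ratio has 4 parts, so with N = 245 the expected counts are:
  black rough-coated: 245 × 1/4 = 61.25
  black smooth-coated: 245 × 1/4 = 61.25
  white rough-coated: 245 × 1/4 = 61.25
  white smooth-coated: 245 × 1/4 = 61.25
χ² = Σ (O − E)² / E
  black rough-coated: (61 − 61.25)² / 61.25 = 0.0010
  black smooth-coated: (59 − 61.25)² / 61.25 = 0.0827
  white rough-coated: (66 − 61.25)² / 61.25 = 0.3684
  white smooth-coated: (59 − 61.25)² / 61.25 = 0.0827
χ² = 0.0010 + 0.0827 + 0.3684 + 0.0827 = 0.5348 ≈ 0.535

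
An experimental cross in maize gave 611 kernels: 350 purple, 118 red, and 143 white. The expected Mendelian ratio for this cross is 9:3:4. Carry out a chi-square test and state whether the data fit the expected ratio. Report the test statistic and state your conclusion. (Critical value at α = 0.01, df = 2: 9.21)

0.841; consistent

The 9:3:4 ratio has 16 parts, so with N = 611 the expected counts are:
  purple: 611 × 9/16 = 343.6875
  red: 611 × 3/16 = 114.5625
  white: 611 × 4/16 = 152.75
χ² = Σ (O − E)² / E
  purple: (350 − 343.6875)² / 343.6875 = 0.1159
  red: (118 − 114.5625)² / 114.5625 = 0.1031
  white: (143 − 152.75)² / 152.75 = 0.6223
χ² = 0.1159 + 0.1031 + 0.6223 = 0.8413 ≈ 0.841
Degrees of freedom = 3 − 1 = 2; critical value at α = 0.01 is 9.21.
Since 0.841 < 9.21, we fail to reject the null hypothesis — the data are consistent with the 9:3:4 ratio.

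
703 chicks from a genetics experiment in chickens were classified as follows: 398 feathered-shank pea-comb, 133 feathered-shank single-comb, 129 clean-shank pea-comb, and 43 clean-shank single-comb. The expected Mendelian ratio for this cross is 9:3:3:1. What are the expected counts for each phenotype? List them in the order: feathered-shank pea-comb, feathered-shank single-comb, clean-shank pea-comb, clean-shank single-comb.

The 9:3:3:1 ratio has 16 parts, so with N = 703 the expected counts are:
  feathered-shank pea-comb: 703 × 9/16 = 395.4375
  feathered-shank single-comb: 703 × 3/16 = 131.8125
  clean-shank pea-comb: 703 × 3/16 = 131.8125
  clean-shank single-comb: 703 × 1/16 = 43.9375

395.4375, 131.8125, 131.8125, 43.9375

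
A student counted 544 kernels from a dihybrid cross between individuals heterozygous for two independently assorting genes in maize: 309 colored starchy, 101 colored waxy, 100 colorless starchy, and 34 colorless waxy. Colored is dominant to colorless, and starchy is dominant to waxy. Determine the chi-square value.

A dihybrid F₂ with independent assortment and complete dominance at both loci gives a 9:3:3:1 phenotypic ratio.
Expected counts for N = 544 under a 9:3:3:1 ratio (total parts = 16):
  colored starchy: 544 × 9/16 = 306
  colored waxy: 544 × 3/16 = 102
  colorless starchy: 544 × 3/16 = 102
  colorless waxy: 544 × 1/16 = 34
χ² = Σ (O − E)² / E
  colored starchy: (309 − 306)² / 306 = 0.0294
  colored waxy: (101 − 102)² / 102 = 0.0098
  colorless starchy: (100 − 102)² / 102 = 0.0392
  colorless waxy: (34 − 34)² / 34 = 0.0000
χ² = 0.0294 + 0.0098 + 0.0392 + 0.0000 = 0.0784 ≈ 0.078

0.078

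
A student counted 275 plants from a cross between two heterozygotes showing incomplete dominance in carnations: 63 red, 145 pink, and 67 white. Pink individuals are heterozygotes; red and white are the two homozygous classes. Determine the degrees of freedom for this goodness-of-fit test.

2

With incomplete dominance, a heterozygote × heterozygote cross gives a 1:2:1 phenotypic ratio.
A goodness-of-fit test with 3 phenotype classes has df = 3 − 1 = 2.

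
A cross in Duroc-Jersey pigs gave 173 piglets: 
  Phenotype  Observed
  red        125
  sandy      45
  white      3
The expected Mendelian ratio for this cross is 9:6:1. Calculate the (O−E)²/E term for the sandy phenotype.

Expected counts for N = 173 under a 9:6:1 ratio (total parts = 16):
  red: 173 × 9/16 = 97.3125
  sandy: 173 × 6/16 = 64.875
  white: 173 × 1/16 = 10.8125
Contribution of sandy: (45 − 64.875)² / 64.875 = 6.0889

6.089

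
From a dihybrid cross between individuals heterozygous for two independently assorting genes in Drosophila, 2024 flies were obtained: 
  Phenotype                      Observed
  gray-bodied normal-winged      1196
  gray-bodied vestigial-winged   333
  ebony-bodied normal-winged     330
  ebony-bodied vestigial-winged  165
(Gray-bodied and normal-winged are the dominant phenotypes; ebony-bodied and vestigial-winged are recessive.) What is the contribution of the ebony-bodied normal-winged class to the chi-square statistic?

6.457

A dihybrid F₂ with independent assortment and complete dominance at both loci gives a 9:3:3:1 phenotypic ratio.
Under the 9:3:3:1 hypothesis (Σ ratio = 16, N = 2024):
  gray-bodied normal-winged: 2024 × 9/16 = 1138.5
  gray-bodied vestigial-winged: 2024 × 3/16 = 379.5
  ebony-bodied normal-winged: 2024 × 3/16 = 379.5
  ebony-bodied vestigial-winged: 2024 × 1/16 = 126.5
Contribution of ebony-bodied normal-winged: (330 − 379.5)² / 379.5 = 6.4565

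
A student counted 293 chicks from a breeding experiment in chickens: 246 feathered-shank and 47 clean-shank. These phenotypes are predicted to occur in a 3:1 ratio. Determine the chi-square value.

12.543

Under the 3:1 hypothesis (Σ ratio = 4, N = 293):
  feathered-shank: 293 × 3/4 = 219.75
  clean-shank: 293 × 1/4 = 73.25
χ² = Σ (O − E)² / E
  feathered-shank: (246 − 219.75)² / 219.75 = 3.1357
  clean-shank: (47 − 73.25)² / 73.25 = 9.4070
χ² = 3.1357 + 9.4070 = 12.5427 ≈ 12.543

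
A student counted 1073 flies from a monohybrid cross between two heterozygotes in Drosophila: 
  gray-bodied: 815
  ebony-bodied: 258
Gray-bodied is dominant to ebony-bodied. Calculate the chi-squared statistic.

For a monohybrid cross between heterozygotes with complete dominance, the expected phenotypic ratio is 3:1.
The 3:1 ratio has 4 parts, so with N = 1073 the expected counts are:
  gray-bodied: 1073 × 3/4 = 804.75
  ebony-bodied: 1073 × 1/4 = 268.25
χ² = Σ (O − E)² / E
  gray-bodied: (815 − 804.75)² / 804.75 = 0.1306
  ebony-bodied: (258 − 268.25)² / 268.25 = 0.3917
χ² = 0.1306 + 0.3917 = 0.5223 ≈ 0.522

0.522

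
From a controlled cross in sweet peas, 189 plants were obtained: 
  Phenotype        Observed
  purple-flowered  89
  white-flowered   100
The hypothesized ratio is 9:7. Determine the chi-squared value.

6.444

Under the 9:7 hypothesis (Σ ratio = 16, N = 189):
  purple-flowered: 189 × 9/16 = 106.3125
  white-flowered: 189 × 7/16 = 82.6875
χ² = Σ (O − E)² / E
  purple-flowered: (89 − 106.3125)² / 106.3125 = 2.8193
  white-flowered: (100 − 82.6875)² / 82.6875 = 3.6248
χ² = 2.8193 + 3.6248 = 6.4441 ≈ 6.444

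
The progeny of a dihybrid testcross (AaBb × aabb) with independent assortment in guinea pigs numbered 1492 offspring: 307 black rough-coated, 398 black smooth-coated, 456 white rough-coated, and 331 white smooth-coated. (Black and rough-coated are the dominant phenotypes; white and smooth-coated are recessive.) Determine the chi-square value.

36.552

A dihybrid testcross with independent assortment gives a 1:1:1:1 ratio.
Under the 1:1:1:1 hypothesis (Σ ratio = 4, N = 1492):
  black rough-coated: 1492 × 1/4 = 373
  black smooth-coated: 1492 × 1/4 = 373
  white rough-coated: 1492 × 1/4 = 373
  white smooth-coated: 1492 × 1/4 = 373
χ² = Σ (O − E)² / E
  black rough-coated: (307 − 373)² / 373 = 11.6783
  black smooth-coated: (398 − 373)² / 373 = 1.6756
  white rough-coated: (456 − 373)² / 373 = 18.4692
  white smooth-coated: (331 − 373)² / 373 = 4.7292
χ² = 11.6783 + 1.6756 + 18.4692 + 4.7292 = 36.5523 ≈ 36.552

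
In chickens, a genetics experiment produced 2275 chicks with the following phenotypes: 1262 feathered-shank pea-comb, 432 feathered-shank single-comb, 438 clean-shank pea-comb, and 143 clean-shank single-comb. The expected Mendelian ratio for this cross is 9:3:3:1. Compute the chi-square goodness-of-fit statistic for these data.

0.625

Expected counts for N = 2275 under a 9:3:3:1 ratio (total parts = 16):
  feathered-shank pea-comb: 2275 × 9/16 = 1279.6875
  feathered-shank single-comb: 2275 × 3/16 = 426.5625
  clean-shank pea-comb: 2275 × 3/16 = 426.5625
  clean-shank single-comb: 2275 × 1/16 = 142.1875
χ² = Σ (O − E)² / E
  feathered-shank pea-comb: (1262 − 1279.6875)² / 1279.6875 = 0.2445
  feathered-shank single-comb: (432 − 426.5625)² / 426.5625 = 0.0693
  clean-shank pea-comb: (438 − 426.5625)² / 426.5625 = 0.3067
  clean-shank single-comb: (143 − 142.1875)² / 142.1875 = 0.0046
χ² = 0.2445 + 0.0693 + 0.3067 + 0.0046 = 0.6251 ≈ 0.625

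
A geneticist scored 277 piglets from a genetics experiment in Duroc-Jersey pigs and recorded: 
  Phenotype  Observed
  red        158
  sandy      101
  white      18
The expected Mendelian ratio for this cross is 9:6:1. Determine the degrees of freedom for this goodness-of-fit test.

2

A goodness-of-fit test with 3 phenotype classes has df = 3 − 1 = 2.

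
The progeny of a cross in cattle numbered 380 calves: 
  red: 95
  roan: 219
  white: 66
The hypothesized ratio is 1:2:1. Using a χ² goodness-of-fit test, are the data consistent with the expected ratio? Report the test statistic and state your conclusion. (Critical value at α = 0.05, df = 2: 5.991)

13.279; not consistent

Expected counts for N = 380 under a 1:2:1 ratio (total parts = 4):
  red: 380 × 1/4 = 95
  roan: 380 × 2/4 = 190
  white: 380 × 1/4 = 95
χ² = Σ (O − E)² / E
  red: (95 − 95)² / 95 = 0.0000
  roan: (219 − 190)² / 190 = 4.4263
  white: (66 − 95)² / 95 = 8.8526
χ² = 0.0000 + 4.4263 + 8.8526 = 13.2789 ≈ 13.279
Degrees of freedom = 3 − 1 = 2; critical value at α = 0.05 is 5.991.
Since 13.279 > 5.991, we reject the null hypothesis — the data do not fit the 1:2:1 ratio.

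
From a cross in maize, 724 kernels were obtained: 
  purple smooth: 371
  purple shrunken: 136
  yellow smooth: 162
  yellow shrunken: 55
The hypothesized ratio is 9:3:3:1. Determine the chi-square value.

10.404

Total ratio parts = 16. Expected numbers out of 724:
  purple smooth: 724 × 9/16 = 407.25
  purple shrunken: 724 × 3/16 = 135.75
  yellow smooth: 724 × 3/16 = 135.75
  yellow shrunken: 724 × 1/16 = 45.25
χ² = Σ (O − E)² / E
  purple smooth: (371 − 407.25)² / 407.25 = 3.2267
  purple shrunken: (136 − 135.75)² / 135.75 = 0.0005
  yellow smooth: (162 − 135.75)² / 135.75 = 5.0760
  yellow shrunken: (55 − 45.25)² / 45.25 = 2.1008
χ² = 3.2267 + 0.0005 + 5.0760 + 2.1008 = 10.404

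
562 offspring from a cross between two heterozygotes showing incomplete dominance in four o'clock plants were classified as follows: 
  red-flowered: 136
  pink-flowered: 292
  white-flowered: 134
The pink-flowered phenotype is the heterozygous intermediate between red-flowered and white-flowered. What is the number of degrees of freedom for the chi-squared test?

With incomplete dominance, a heterozygote × heterozygote cross gives a 1:2:1 phenotypic ratio.
A goodness-of-fit test with 3 phenotype classes has df = 3 − 1 = 2.

2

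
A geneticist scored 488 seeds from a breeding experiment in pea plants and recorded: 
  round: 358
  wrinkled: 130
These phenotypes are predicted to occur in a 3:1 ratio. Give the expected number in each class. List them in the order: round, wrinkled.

366, 122

Under the 3:1 hypothesis (Σ ratio = 4, N = 488):
  round: 488 × 3/4 = 366
  wrinkled: 488 × 1/4 = 122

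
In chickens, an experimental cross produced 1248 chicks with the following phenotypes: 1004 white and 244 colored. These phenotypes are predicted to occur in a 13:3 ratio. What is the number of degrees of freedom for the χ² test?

A goodness-of-fit test with 2 phenotype classes has df = 2 − 1 = 1.

1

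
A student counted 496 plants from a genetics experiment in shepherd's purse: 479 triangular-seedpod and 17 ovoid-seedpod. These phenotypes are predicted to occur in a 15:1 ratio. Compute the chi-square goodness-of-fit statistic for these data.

6.744

Total ratio parts = 16. Expected numbers out of 496:
  triangular-seedpod: 496 × 15/16 = 465
  ovoid-seedpod: 496 × 1/16 = 31
χ² = Σ (O − E)² / E
  triangular-seedpod: (479 − 465)² / 465 = 0.4215
  ovoid-seedpod: (17 − 31)² / 31 = 6.3226
χ² = 0.4215 + 6.3226 = 6.7441 ≈ 6.744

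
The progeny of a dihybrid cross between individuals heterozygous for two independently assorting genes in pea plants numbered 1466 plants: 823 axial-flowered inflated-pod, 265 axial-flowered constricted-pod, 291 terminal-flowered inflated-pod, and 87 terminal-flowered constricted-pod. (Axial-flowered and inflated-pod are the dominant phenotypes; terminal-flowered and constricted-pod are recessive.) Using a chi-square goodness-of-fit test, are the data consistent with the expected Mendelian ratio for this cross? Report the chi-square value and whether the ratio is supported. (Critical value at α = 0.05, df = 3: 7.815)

A dihybrid F₂ with independent assortment and complete dominance at both loci gives a 9:3:3:1 phenotypic ratio.
Under the 9:3:3:1 hypothesis (Σ ratio = 16, N = 1466):
  axial-flowered inflated-pod: 1466 × 9/16 = 824.625
  axial-flowered constricted-pod: 1466 × 3/16 = 274.875
  terminal-flowered inflated-pod: 1466 × 3/16 = 274.875
  terminal-flowered constricted-pod: 1466 × 1/16 = 91.625
χ² = Σ (O − E)² / E
  axial-flowered inflated-pod: (823 − 824.625)² / 824.625 = 0.0032
  axial-flowered constricted-pod: (265 − 274.875)² / 274.875 = 0.3548
  terminal-flowered inflated-pod: (291 − 274.875)² / 274.875 = 0.9459
  terminal-flowered constricted-pod: (87 − 91.625)² / 91.625 = 0.2335
χ² = 0.0032 + 0.3548 + 0.9459 + 0.2335 = 1.5374 ≈ 1.537
Degrees of freedom = 4 − 1 = 3; critical value at α = 0.05 is 7.815.
Since 1.537 < 7.815, we fail to reject the null hypothesis — the data are consistent with the 9:3:3:1 ratio.

1.537; consistent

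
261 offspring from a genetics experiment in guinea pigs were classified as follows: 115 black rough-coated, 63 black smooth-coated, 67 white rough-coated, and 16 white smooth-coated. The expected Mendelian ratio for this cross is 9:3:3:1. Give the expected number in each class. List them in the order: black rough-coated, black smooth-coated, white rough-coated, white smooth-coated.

The 9:3:3:1 ratio has 16 parts, so with N = 261 the expected counts are:
  black rough-coated: 261 × 9/16 = 146.8125
  black smooth-coated: 261 × 3/16 = 48.9375
  white rough-coated: 261 × 3/16 = 48.9375
  white smooth-coated: 261 × 1/16 = 16.3125

146.8125, 48.9375, 48.9375, 16.3125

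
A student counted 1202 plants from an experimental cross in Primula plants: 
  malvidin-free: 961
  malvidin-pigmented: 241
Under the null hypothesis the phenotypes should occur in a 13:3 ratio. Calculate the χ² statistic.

The 13:3 ratio has 16 parts, so with N = 1202 the expected counts are:
  malvidin-free: 1202 × 13/16 = 976.625
  malvidin-pigmented: 1202 × 3/16 = 225.375
χ² = Σ (O − E)² / E
  malvidin-free: (961 − 976.625)² / 976.625 = 0.2500
  malvidin-pigmented: (241 − 225.375)² / 225.375 = 1.0833
χ² = 0.2500 + 1.0833 = 1.3333 ≈ 1.333

1.333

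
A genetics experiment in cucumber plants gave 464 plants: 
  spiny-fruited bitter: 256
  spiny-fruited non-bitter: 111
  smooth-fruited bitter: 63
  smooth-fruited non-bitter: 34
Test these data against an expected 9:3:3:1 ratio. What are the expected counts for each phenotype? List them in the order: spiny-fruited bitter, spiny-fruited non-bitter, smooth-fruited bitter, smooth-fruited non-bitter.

The 9:3:3:1 ratio has 16 parts, so with N = 464 the expected counts are:
  spiny-fruited bitter: 464 × 9/16 = 261
  spiny-fruited non-bitter: 464 × 3/16 = 87
  smooth-fruited bitter: 464 × 3/16 = 87
  smooth-fruited non-bitter: 464 × 1/16 = 29

261, 87, 87, 29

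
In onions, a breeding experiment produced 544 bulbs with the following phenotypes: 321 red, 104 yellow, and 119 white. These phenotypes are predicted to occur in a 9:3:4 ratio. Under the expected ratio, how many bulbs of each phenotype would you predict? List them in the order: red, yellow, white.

Expected counts for N = 544 under a 9:3:4 ratio (total parts = 16):
  red: 544 × 9/16 = 306
  yellow: 544 × 3/16 = 102
  white: 544 × 4/16 = 136

306, 102, 136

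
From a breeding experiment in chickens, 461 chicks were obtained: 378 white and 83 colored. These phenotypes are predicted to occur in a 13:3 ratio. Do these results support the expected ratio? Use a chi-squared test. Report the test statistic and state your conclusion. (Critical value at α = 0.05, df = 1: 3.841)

Total ratio parts = 16. Expected numbers out of 461:
  white: 461 × 13/16 = 374.5625
  colored: 461 × 3/16 = 86.4375
χ² = Σ (O − E)² / E
  white: (378 − 374.5625)² / 374.5625 = 0.0315
  colored: (83 − 86.4375)² / 86.4375 = 0.1367
χ² = 0.0315 + 0.1367 = 0.1682 ≈ 0.168
Degrees of freedom = 2 − 1 = 1; critical value at α = 0.05 is 3.841.
Since 0.168 < 3.841, we fail to reject the null hypothesis — the data are consistent with the 13:3 ratio.

0.168; consistent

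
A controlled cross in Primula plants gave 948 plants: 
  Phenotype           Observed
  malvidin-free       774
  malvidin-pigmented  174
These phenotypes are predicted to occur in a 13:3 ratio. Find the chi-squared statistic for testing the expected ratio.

0.097

The 13:3 ratio has 16 parts, so with N = 948 the expected counts are:
  malvidin-free: 948 × 13/16 = 770.25
  malvidin-pigmented: 948 × 3/16 = 177.75
χ² = Σ (O − E)² / E
  malvidin-free: (774 − 770.25)² / 770.25 = 0.0183
  malvidin-pigmented: (174 − 177.75)² / 177.75 = 0.0791
χ² = 0.0183 + 0.0791 = 0.0974 ≈ 0.097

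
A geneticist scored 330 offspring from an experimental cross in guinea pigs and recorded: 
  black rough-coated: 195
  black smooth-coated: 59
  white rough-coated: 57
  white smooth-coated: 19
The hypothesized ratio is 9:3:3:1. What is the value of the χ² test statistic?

Total ratio parts = 16. Expected numbers out of 330:
  black rough-coated: 330 × 9/16 = 185.625
  black smooth-coated: 330 × 3/16 = 61.875
  white rough-coated: 330 × 3/16 = 61.875
  white smooth-coated: 330 × 1/16 = 20.625
χ² = Σ (O − E)² / E
  black rough-coated: (195 − 185.625)² / 185.625 = 0.4735
  black smooth-coated: (59 − 61.875)² / 61.875 = 0.1336
  white rough-coated: (57 − 61.875)² / 61.875 = 0.3841
  white smooth-coated: (19 − 20.625)² / 20.625 = 0.1280
χ² = 0.4735 + 0.1336 + 0.3841 + 0.1280 = 1.1192 ≈ 1.119

1.119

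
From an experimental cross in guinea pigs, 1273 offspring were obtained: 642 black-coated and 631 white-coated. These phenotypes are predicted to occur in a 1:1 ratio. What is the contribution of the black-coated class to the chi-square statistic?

Total ratio parts = 2. Expected numbers out of 1273:
  black-coated: 1273 × 1/2 = 636.5
  white-coated: 1273 × 1/2 = 636.5
Contribution of black-coated: (642 − 636.5)² / 636.5 = 0.0475

0.048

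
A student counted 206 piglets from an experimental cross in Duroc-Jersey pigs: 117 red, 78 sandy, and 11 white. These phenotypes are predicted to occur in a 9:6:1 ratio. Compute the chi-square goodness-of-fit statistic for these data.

0.291

Total ratio parts = 16. Expected numbers out of 206:
  red: 206 × 9/16 = 115.875
  sandy: 206 × 6/16 = 77.25
  white: 206 × 1/16 = 12.875
χ² = Σ (O − E)² / E
  red: (117 − 115.875)² / 115.875 = 0.0109
  sandy: (78 − 77.25)² / 77.25 = 0.0073
  white: (11 − 12.875)² / 12.875 = 0.2731
χ² = 0.0109 + 0.0073 + 0.2731 = 0.2913 ≈ 0.291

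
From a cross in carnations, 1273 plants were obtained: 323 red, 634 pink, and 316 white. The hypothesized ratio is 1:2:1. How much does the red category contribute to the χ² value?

0.071

The 1:2:1 ratio has 4 parts, so with N = 1273 the expected counts are:
  red: 1273 × 1/4 = 318.25
  pink: 1273 × 2/4 = 636.5
  white: 1273 × 1/4 = 318.25
Contribution of red: (323 − 318.25)² / 318.25 = 0.0709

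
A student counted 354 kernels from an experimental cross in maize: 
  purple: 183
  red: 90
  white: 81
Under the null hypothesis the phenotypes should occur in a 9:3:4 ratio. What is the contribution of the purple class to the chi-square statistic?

Expected counts for N = 354 under a 9:3:4 ratio (total parts = 16):
  purple: 354 × 9/16 = 199.125
  red: 354 × 3/16 = 66.375
  white: 354 × 4/16 = 88.5
Contribution of purple: (183 − 199.125)² / 199.125 = 1.3058

1.306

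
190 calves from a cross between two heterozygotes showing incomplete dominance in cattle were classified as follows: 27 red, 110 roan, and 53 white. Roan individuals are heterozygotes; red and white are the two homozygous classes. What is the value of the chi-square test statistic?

With incomplete dominance, a heterozygote × heterozygote cross gives a 1:2:1 phenotypic ratio.
The 1:2:1 ratio has 4 parts, so with N = 190 the expected counts are:
  red: 190 × 1/4 = 47.5
  roan: 190 × 2/4 = 95
  white: 190 × 1/4 = 47.5
χ² = Σ (O − E)² / E
  red: (27 − 47.5)² / 47.5 = 8.8474
  roan: (110 − 95)² / 95 = 2.3684
  white: (53 − 47.5)² / 47.5 = 0.6368
χ² = 8.8474 + 2.3684 + 0.6368 = 11.8526 ≈ 11.853

11.853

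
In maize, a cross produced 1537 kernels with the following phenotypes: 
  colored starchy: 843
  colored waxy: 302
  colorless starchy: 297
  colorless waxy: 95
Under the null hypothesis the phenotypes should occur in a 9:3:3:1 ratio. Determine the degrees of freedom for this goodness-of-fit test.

3

A goodness-of-fit test with 4 phenotype classes has df = 4 − 1 = 3.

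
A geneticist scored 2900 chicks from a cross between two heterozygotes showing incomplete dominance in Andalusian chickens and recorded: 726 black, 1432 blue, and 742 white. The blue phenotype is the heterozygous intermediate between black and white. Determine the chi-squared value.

0.623

With incomplete dominance, a heterozygote × heterozygote cross gives a 1:2:1 phenotypic ratio.
Expected counts for N = 2900 under a 1:2:1 ratio (total parts = 4):
  black: 2900 × 1/4 = 725
  blue: 2900 × 2/4 = 1450
  white: 2900 × 1/4 = 725
χ² = Σ (O − E)² / E
  black: (726 − 725)² / 725 = 0.0014
  blue: (1432 − 1450)² / 1450 = 0.2234
  white: (742 − 725)² / 725 = 0.3986
χ² = 0.0014 + 0.2234 + 0.3986 = 0.6234 ≈ 0.623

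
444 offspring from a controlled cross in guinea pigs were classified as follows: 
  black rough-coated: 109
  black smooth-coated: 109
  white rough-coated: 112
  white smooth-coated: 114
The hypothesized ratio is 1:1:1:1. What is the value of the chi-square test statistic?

0.162

Total ratio parts = 4. Expected numbers out of 444:
  black rough-coated: 444 × 1/4 = 111
  black smooth-coated: 444 × 1/4 = 111
  white rough-coated: 444 × 1/4 = 111
  white smooth-coated: 444 × 1/4 = 111
χ² = Σ (O − E)² / E
  black rough-coated: (109 − 111)² / 111 = 0.0360
  black smooth-coated: (109 − 111)² / 111 = 0.0360
  white rough-coated: (112 − 111)² / 111 = 0.0090
  white smooth-coated: (114 − 111)² / 111 = 0.0811
χ² = 0.0360 + 0.0360 + 0.0090 + 0.0811 = 0.1621 ≈ 0.162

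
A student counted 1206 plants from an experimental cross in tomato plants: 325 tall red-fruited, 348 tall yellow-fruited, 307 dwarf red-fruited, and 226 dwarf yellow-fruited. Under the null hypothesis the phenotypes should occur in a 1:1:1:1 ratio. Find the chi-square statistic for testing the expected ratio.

28.010

Total ratio parts = 4. Expected numbers out of 1206:
  tall red-fruited: 1206 × 1/4 = 301.5
  tall yellow-fruited: 1206 × 1/4 = 301.5
  dwarf red-fruited: 1206 × 1/4 = 301.5
  dwarf yellow-fruited: 1206 × 1/4 = 301.5
χ² = Σ (O − E)² / E
  tall red-fruited: (325 − 301.5)² / 301.5 = 1.8317
  tall yellow-fruited: (348 − 301.5)² / 301.5 = 7.1716
  dwarf red-fruited: (307 − 301.5)² / 301.5 = 0.1003
  dwarf yellow-fruited: (226 − 301.5)² / 301.5 = 18.9063
χ² = 1.8317 + 7.1716 + 0.1003 + 18.9063 = 28.0099 ≈ 28.010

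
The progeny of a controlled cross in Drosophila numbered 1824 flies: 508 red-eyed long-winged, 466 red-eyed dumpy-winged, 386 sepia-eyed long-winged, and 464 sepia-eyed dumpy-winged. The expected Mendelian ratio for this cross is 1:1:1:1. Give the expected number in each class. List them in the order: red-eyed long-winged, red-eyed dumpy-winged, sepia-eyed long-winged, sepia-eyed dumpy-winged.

The 1:1:1:1 ratio has 4 parts, so with N = 1824 the expected counts are:
  red-eyed long-winged: 1824 × 1/4 = 456
  red-eyed dumpy-winged: 1824 × 1/4 = 456
  sepia-eyed long-winged: 1824 × 1/4 = 456
  sepia-eyed dumpy-winged: 1824 × 1/4 = 456

456, 456, 456, 456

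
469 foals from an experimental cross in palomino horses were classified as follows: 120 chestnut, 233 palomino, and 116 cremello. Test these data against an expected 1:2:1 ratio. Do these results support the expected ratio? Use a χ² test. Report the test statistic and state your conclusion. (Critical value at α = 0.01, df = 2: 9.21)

0.087; consistent

Total ratio parts = 4. Expected numbers out of 469:
  chestnut: 469 × 1/4 = 117.25
  palomino: 469 × 2/4 = 234.5
  cremello: 469 × 1/4 = 117.25
χ² = Σ (O − E)² / E
  chestnut: (120 − 117.25)² / 117.25 = 0.0645
  palomino: (233 − 234.5)² / 234.5 = 0.0096
  cremello: (116 − 117.25)² / 117.25 = 0.0133
χ² = 0.0645 + 0.0096 + 0.0133 = 0.0874 ≈ 0.087
Degrees of freedom = 3 − 1 = 2; critical value at α = 0.01 is 9.21.
Since 0.087 < 9.21, we fail to reject the null hypothesis — the data are consistent with the 1:2:1 ratio.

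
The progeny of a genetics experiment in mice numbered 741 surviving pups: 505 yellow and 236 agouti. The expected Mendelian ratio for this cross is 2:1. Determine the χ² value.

0.735

Expected counts for N = 741 under a 2:1 ratio (total parts = 3):
  yellow: 741 × 2/3 = 494
  agouti: 741 × 1/3 = 247
χ² = Σ (O − E)² / E
  yellow: (505 − 494)² / 494 = 0.2449
  agouti: (236 − 247)² / 247 = 0.4899
χ² = 0.2449 + 0.4899 = 0.7348 ≈ 0.735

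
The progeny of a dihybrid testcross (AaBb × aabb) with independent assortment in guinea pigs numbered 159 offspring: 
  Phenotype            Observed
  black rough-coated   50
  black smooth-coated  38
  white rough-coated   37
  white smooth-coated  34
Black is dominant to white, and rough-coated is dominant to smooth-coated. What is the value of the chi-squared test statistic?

3.742

A dihybrid testcross with independent assortment gives a 1:1:1:1 ratio.
Expected counts for N = 159 under a 1:1:1:1 ratio (total parts = 4):
  black rough-coated: 159 × 1/4 = 39.75
  black smooth-coated: 159 × 1/4 = 39.75
  white rough-coated: 159 × 1/4 = 39.75
  white smooth-coated: 159 × 1/4 = 39.75
χ² = Σ (O − E)² / E
  black rough-coated: (50 − 39.75)² / 39.75 = 2.6431
  black smooth-coated: (38 − 39.75)² / 39.75 = 0.0770
  white rough-coated: (37 − 39.75)² / 39.75 = 0.1903
  white smooth-coated: (34 − 39.75)² / 39.75 = 0.8318
χ² = 2.6431 + 0.0770 + 0.1903 + 0.8318 = 3.7422 ≈ 3.742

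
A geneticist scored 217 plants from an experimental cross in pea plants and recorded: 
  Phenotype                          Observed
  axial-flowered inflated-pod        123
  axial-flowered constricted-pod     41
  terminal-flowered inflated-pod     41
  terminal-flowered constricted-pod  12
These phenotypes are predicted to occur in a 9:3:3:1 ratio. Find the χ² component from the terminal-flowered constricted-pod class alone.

Total ratio parts = 16. Expected numbers out of 217:
  axial-flowered inflated-pod: 217 × 9/16 = 122.0625
  axial-flowered constricted-pod: 217 × 3/16 = 40.6875
  terminal-flowered inflated-pod: 217 × 3/16 = 40.6875
  terminal-flowered constricted-pod: 217 × 1/16 = 13.5625
Contribution of terminal-flowered constricted-pod: (12 − 13.5625)² / 13.5625 = 0.1800

0.180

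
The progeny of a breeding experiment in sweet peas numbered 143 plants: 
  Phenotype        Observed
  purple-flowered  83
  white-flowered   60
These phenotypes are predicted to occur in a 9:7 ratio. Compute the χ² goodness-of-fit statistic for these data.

Expected counts for N = 143 under a 9:7 ratio (total parts = 16):
  purple-flowered: 143 × 9/16 = 80.4375
  white-flowered: 143 × 7/16 = 62.5625
χ² = Σ (O − E)² / E
  purple-flowered: (83 − 80.4375)² / 80.4375 = 0.0816
  white-flowered: (60 − 62.5625)² / 62.5625 = 0.1050
χ² = 0.0816 + 0.1050 = 0.1866 ≈ 0.187

0.187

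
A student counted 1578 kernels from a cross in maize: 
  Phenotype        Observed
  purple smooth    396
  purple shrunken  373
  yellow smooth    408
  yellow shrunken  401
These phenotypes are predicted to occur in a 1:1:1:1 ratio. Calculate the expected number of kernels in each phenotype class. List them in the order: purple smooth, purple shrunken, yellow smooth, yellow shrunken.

394.5, 394.5, 394.5, 394.5

Under the 1:1:1:1 hypothesis (Σ ratio = 4, N = 1578):
  purple smooth: 1578 × 1/4 = 394.5
  purple shrunken: 1578 × 1/4 = 394.5
  yellow smooth: 1578 × 1/4 = 394.5
  yellow shrunken: 1578 × 1/4 = 394.5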